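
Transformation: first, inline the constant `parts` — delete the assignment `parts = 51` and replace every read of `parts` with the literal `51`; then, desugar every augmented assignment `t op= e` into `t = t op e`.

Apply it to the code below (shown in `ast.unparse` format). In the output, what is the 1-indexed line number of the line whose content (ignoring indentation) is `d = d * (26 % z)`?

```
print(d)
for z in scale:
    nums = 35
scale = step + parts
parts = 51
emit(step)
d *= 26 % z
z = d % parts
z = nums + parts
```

Transformed code:
print(d)
for z in scale:
    nums = 35
scale = step + 51
emit(step)
d = d * (26 % z)
z = d % 51
z = nums + 51

6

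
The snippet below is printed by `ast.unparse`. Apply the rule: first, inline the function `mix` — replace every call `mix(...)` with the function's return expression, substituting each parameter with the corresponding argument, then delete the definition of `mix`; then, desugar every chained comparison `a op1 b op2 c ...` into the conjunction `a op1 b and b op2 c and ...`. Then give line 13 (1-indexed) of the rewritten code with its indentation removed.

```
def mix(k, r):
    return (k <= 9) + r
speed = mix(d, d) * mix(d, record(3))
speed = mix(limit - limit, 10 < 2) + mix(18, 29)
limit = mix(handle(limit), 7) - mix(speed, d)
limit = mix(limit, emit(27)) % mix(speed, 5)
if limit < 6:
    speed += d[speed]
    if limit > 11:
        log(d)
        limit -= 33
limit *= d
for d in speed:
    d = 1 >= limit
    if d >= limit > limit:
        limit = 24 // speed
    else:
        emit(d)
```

Transformed code:
speed = ((d <= 9) + d) * ((d <= 9) + record(3))
speed = (limit - limit <= 9) + (10 < 2) + ((18 <= 9) + 29)
limit = (handle(limit) <= 9) + 7 - ((speed <= 9) + d)
limit = ((limit <= 9) + emit(27)) % ((speed <= 9) + 5)
if limit < 6:
    speed += d[speed]
    if limit > 11:
        log(d)
        limit -= 33
limit *= d
for d in speed:
    d = 1 >= limit
    if d >= limit and limit > limit:
        limit = 24 // speed
    else:
        emit(d)

if d >= limit and limit > limit:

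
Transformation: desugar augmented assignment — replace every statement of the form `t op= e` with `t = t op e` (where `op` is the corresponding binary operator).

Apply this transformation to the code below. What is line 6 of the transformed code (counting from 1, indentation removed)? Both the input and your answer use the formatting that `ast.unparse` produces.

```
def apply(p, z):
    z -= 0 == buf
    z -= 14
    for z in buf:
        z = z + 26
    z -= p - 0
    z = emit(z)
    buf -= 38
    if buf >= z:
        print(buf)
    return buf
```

Transformed code:
def apply(p, z):
    z = z - (0 == buf)
    z = z - 14
    for z in buf:
        z = z + 26
    z = z - (p - 0)
    z = emit(z)
    buf = buf - 38
    if buf >= z:
        print(buf)
    return buf

z = z - (p - 0)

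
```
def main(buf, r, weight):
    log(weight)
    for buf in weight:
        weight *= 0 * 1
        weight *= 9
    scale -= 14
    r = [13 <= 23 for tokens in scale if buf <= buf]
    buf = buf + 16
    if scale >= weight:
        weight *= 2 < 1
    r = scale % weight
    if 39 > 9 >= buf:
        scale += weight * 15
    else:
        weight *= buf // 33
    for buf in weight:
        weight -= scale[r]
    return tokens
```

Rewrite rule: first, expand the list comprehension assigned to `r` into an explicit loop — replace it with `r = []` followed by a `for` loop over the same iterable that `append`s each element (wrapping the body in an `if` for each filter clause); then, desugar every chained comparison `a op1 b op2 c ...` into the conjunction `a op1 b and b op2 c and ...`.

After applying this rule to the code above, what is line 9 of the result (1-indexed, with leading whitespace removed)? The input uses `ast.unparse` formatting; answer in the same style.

if buf <= buf:

Transformed code:
def main(buf, r, weight):
    log(weight)
    for buf in weight:
        weight *= 0 * 1
        weight *= 9
    scale -= 14
    r = []
    for tokens in scale:
        if buf <= buf:
            r.append(13 <= 23)
    buf = buf + 16
    if scale >= weight:
        weight *= 2 < 1
    r = scale % weight
    if 39 > 9 and 9 >= buf:
        scale += weight * 15
    else:
        weight *= buf // 33
    for buf in weight:
        weight -= scale[r]
    return tokens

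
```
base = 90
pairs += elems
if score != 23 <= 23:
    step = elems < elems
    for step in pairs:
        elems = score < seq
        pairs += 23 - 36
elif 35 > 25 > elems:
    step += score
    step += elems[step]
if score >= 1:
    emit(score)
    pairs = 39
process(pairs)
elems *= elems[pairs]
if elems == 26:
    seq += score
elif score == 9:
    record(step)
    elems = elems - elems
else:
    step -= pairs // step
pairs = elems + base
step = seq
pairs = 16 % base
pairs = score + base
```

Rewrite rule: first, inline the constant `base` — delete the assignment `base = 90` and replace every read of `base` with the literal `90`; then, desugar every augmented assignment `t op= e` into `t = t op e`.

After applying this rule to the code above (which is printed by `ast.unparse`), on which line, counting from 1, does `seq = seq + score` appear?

16

Transformed code:
pairs = pairs + elems
if score != 23 <= 23:
    step = elems < elems
    for step in pairs:
        elems = score < seq
        pairs = pairs + (23 - 36)
elif 35 > 25 > elems:
    step = step + score
    step = step + elems[step]
if score >= 1:
    emit(score)
    pairs = 39
process(pairs)
elems = elems * elems[pairs]
if elems == 26:
    seq = seq + score
elif score == 9:
    record(step)
    elems = elems - elems
else:
    step = step - pairs // step
pairs = elems + 90
step = seq
pairs = 16 % 90
pairs = score + 90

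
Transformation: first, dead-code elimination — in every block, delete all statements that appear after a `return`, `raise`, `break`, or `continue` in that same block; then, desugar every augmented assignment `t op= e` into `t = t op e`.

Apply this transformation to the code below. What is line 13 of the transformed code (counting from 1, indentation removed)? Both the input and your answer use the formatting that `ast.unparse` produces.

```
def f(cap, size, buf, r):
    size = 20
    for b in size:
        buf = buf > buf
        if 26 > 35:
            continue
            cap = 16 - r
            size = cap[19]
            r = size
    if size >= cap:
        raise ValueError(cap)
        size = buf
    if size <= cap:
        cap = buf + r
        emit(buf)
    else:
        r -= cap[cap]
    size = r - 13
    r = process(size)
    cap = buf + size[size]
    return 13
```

r = r - cap[cap]

Transformed code:
def f(cap, size, buf, r):
    size = 20
    for b in size:
        buf = buf > buf
        if 26 > 35:
            continue
    if size >= cap:
        raise ValueError(cap)
    if size <= cap:
        cap = buf + r
        emit(buf)
    else:
        r = r - cap[cap]
    size = r - 13
    r = process(size)
    cap = buf + size[size]
    return 13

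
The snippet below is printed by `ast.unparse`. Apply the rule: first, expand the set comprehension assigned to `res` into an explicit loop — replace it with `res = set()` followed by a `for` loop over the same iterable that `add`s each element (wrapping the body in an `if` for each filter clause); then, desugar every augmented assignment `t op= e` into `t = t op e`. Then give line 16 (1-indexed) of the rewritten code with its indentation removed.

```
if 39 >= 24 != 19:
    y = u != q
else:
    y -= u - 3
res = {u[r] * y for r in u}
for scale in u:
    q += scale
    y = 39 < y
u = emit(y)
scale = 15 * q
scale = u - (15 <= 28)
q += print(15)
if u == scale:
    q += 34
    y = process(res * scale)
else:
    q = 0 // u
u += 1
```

Transformed code:
if 39 >= 24 != 19:
    y = u != q
else:
    y = y - (u - 3)
res = set()
for r in u:
    res.add(u[r] * y)
for scale in u:
    q = q + scale
    y = 39 < y
u = emit(y)
scale = 15 * q
scale = u - (15 <= 28)
q = q + print(15)
if u == scale:
    q = q + 34
    y = process(res * scale)
else:
    q = 0 // u
u = u + 1

q = q + 34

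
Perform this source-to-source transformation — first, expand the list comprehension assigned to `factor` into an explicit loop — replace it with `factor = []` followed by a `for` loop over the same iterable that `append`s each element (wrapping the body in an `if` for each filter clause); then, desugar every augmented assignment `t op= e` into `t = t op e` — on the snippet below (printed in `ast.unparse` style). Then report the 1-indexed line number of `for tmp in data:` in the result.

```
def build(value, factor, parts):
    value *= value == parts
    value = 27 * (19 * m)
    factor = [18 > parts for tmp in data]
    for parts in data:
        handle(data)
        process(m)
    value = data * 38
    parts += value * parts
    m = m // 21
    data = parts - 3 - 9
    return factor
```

Transformed code:
def build(value, factor, parts):
    value = value * (value == parts)
    value = 27 * (19 * m)
    factor = []
    for tmp in data:
        factor.append(18 > parts)
    for parts in data:
        handle(data)
        process(m)
    value = data * 38
    parts = parts + value * parts
    m = m // 21
    data = parts - 3 - 9
    return factor

5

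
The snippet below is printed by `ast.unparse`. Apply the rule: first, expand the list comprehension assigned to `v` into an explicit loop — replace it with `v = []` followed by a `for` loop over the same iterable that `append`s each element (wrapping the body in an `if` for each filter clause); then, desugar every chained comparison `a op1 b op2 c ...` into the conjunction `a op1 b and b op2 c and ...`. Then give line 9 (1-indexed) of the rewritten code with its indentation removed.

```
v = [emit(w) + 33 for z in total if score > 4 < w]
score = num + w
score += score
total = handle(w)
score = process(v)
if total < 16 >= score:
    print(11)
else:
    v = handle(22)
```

if total < 16 and 16 >= score:

Transformed code:
v = []
for z in total:
    if score > 4 and 4 < w:
        v.append(emit(w) + 33)
score = num + w
score += score
total = handle(w)
score = process(v)
if total < 16 and 16 >= score:
    print(11)
else:
    v = handle(22)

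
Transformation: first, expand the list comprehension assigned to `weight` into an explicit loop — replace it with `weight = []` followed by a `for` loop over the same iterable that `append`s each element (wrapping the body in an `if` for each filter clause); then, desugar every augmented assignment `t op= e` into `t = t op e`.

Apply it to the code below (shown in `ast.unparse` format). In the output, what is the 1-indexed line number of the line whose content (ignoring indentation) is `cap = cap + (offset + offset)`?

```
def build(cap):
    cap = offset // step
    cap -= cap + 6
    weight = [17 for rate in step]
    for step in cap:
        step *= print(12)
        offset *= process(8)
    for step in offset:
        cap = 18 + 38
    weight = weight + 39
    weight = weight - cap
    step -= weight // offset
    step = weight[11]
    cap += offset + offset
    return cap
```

16

Transformed code:
def build(cap):
    cap = offset // step
    cap = cap - (cap + 6)
    weight = []
    for rate in step:
        weight.append(17)
    for step in cap:
        step = step * print(12)
        offset = offset * process(8)
    for step in offset:
        cap = 18 + 38
    weight = weight + 39
    weight = weight - cap
    step = step - weight // offset
    step = weight[11]
    cap = cap + (offset + offset)
    return cap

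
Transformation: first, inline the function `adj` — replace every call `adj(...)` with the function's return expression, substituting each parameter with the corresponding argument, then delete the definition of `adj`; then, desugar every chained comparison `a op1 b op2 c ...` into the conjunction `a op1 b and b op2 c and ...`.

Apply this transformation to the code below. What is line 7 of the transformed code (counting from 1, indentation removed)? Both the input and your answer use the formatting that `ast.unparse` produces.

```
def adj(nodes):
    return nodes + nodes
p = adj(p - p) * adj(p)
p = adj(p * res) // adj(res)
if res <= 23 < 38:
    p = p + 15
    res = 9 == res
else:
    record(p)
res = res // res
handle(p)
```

record(p)

Transformed code:
p = (p - p + (p - p)) * (p + p)
p = (p * res + p * res) // (res + res)
if res <= 23 and 23 < 38:
    p = p + 15
    res = 9 == res
else:
    record(p)
res = res // res
handle(p)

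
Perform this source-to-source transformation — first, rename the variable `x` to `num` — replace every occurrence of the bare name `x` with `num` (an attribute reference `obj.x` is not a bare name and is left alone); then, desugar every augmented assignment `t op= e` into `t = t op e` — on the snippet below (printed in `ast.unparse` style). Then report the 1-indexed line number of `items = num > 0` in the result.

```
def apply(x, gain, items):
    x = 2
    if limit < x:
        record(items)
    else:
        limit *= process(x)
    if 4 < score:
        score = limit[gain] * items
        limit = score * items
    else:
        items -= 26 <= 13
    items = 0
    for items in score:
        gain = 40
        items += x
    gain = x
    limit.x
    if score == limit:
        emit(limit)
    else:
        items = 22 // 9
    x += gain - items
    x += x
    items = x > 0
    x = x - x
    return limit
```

24

Transformed code:
def apply(num, gain, items):
    num = 2
    if limit < num:
        record(items)
    else:
        limit = limit * process(num)
    if 4 < score:
        score = limit[gain] * items
        limit = score * items
    else:
        items = items - (26 <= 13)
    items = 0
    for items in score:
        gain = 40
        items = items + num
    gain = num
    limit.x
    if score == limit:
        emit(limit)
    else:
        items = 22 // 9
    num = num + (gain - items)
    num = num + num
    items = num > 0
    num = num - num
    return limit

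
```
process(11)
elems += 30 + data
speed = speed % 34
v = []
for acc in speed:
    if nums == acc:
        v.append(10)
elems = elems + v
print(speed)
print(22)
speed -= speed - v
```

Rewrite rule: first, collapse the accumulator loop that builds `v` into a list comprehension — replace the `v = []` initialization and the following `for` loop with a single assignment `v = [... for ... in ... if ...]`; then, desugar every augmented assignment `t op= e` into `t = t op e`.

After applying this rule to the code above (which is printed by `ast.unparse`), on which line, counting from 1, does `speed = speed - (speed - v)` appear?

Transformed code:
process(11)
elems = elems + (30 + data)
speed = speed % 34
v = [10 for acc in speed if nums == acc]
elems = elems + v
print(speed)
print(22)
speed = speed - (speed - v)

8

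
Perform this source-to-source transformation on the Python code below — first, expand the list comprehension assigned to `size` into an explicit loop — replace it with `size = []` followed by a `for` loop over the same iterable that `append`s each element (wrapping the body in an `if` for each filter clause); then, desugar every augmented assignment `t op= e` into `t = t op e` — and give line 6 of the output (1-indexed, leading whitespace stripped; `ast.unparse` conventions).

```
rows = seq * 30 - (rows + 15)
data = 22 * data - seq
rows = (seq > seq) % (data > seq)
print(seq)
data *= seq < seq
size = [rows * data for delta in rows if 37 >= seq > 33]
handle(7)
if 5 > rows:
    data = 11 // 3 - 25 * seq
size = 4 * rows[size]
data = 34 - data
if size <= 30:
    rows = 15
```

Transformed code:
rows = seq * 30 - (rows + 15)
data = 22 * data - seq
rows = (seq > seq) % (data > seq)
print(seq)
data = data * (seq < seq)
size = []
for delta in rows:
    if 37 >= seq > 33:
        size.append(rows * data)
handle(7)
if 5 > rows:
    data = 11 // 3 - 25 * seq
size = 4 * rows[size]
data = 34 - data
if size <= 30:
    rows = 15

size = []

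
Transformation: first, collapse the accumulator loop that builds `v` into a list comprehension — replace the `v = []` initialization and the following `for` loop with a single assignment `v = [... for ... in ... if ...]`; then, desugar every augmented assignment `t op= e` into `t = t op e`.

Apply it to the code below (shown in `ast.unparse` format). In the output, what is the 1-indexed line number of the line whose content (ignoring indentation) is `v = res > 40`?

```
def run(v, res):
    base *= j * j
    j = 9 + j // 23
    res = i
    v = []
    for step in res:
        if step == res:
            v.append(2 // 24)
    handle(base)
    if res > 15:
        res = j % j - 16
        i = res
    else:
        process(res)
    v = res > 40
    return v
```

Transformed code:
def run(v, res):
    base = base * (j * j)
    j = 9 + j // 23
    res = i
    v = [2 // 24 for step in res if step == res]
    handle(base)
    if res > 15:
        res = j % j - 16
        i = res
    else:
        process(res)
    v = res > 40
    return v

12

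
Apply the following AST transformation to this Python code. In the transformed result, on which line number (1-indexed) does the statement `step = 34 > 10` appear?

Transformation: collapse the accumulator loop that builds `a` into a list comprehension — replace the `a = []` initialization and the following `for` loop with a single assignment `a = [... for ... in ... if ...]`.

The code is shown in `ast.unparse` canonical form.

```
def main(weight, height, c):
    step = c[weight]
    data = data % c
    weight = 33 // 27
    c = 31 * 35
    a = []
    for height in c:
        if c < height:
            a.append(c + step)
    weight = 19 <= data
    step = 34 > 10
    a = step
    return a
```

Transformed code:
def main(weight, height, c):
    step = c[weight]
    data = data % c
    weight = 33 // 27
    c = 31 * 35
    a = [c + step for height in c if c < height]
    weight = 19 <= data
    step = 34 > 10
    a = step
    return a

8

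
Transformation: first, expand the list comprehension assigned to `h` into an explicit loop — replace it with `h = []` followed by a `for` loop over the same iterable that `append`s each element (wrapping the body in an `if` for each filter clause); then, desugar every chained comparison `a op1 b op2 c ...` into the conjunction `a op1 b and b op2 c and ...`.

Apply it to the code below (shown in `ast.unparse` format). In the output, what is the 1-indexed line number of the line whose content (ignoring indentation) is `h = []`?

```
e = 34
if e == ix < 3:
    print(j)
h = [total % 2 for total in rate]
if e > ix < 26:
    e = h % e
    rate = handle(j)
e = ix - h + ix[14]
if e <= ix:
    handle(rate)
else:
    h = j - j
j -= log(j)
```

4

Transformed code:
e = 34
if e == ix and ix < 3:
    print(j)
h = []
for total in rate:
    h.append(total % 2)
if e > ix and ix < 26:
    e = h % e
    rate = handle(j)
e = ix - h + ix[14]
if e <= ix:
    handle(rate)
else:
    h = j - j
j -= log(j)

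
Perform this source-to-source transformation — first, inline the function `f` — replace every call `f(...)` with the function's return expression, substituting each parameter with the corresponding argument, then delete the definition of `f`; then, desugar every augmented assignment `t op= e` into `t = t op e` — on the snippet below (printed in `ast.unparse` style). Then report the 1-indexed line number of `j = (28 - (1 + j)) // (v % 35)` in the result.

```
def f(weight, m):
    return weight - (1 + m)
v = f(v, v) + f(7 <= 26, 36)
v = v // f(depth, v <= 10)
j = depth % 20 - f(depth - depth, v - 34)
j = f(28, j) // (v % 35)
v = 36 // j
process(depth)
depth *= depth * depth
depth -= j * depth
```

4

Transformed code:
v = v - (1 + v) + ((7 <= 26) - (1 + 36))
v = v // (depth - (1 + (v <= 10)))
j = depth % 20 - (depth - depth - (1 + (v - 34)))
j = (28 - (1 + j)) // (v % 35)
v = 36 // j
process(depth)
depth = depth * (depth * depth)
depth = depth - j * depth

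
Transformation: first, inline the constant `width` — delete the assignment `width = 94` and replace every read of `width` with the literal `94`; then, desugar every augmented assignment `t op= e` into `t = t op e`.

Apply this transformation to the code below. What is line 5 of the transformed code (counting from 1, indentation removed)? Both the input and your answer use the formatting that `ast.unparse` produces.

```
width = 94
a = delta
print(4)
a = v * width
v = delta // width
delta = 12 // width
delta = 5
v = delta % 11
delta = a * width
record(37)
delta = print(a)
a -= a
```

delta = 12 // 94

Transformed code:
a = delta
print(4)
a = v * 94
v = delta // 94
delta = 12 // 94
delta = 5
v = delta % 11
delta = a * 94
record(37)
delta = print(a)
a = a - a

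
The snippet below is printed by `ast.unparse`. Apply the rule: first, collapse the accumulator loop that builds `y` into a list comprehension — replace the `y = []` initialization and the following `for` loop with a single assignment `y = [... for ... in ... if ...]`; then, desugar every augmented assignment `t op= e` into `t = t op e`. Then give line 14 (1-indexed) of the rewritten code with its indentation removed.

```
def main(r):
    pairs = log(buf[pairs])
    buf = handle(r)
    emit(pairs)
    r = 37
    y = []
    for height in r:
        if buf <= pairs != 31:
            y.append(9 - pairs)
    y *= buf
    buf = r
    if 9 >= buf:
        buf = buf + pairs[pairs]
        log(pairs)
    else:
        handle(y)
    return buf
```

return buf

Transformed code:
def main(r):
    pairs = log(buf[pairs])
    buf = handle(r)
    emit(pairs)
    r = 37
    y = [9 - pairs for height in r if buf <= pairs != 31]
    y = y * buf
    buf = r
    if 9 >= buf:
        buf = buf + pairs[pairs]
        log(pairs)
    else:
        handle(y)
    return buf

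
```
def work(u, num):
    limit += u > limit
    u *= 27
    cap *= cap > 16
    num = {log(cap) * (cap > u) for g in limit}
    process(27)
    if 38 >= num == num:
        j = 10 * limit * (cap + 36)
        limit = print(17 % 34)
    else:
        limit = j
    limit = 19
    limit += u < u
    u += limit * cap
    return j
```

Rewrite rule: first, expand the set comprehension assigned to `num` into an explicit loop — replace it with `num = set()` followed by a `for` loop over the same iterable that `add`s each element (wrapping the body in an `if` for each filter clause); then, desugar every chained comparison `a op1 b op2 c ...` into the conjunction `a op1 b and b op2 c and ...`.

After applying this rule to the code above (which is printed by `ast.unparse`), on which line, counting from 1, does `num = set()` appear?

5

Transformed code:
def work(u, num):
    limit += u > limit
    u *= 27
    cap *= cap > 16
    num = set()
    for g in limit:
        num.add(log(cap) * (cap > u))
    process(27)
    if 38 >= num and num == num:
        j = 10 * limit * (cap + 36)
        limit = print(17 % 34)
    else:
        limit = j
    limit = 19
    limit += u < u
    u += limit * cap
    return j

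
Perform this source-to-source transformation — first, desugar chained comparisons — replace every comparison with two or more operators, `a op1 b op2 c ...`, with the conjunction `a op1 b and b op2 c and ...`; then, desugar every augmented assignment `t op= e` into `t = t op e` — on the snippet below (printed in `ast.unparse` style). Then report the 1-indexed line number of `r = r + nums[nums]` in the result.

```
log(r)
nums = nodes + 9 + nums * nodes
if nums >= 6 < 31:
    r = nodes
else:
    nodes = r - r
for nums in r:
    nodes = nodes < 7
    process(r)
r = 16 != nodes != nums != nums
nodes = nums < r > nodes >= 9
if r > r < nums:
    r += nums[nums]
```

13

Transformed code:
log(r)
nums = nodes + 9 + nums * nodes
if nums >= 6 and 6 < 31:
    r = nodes
else:
    nodes = r - r
for nums in r:
    nodes = nodes < 7
    process(r)
r = 16 != nodes and nodes != nums and (nums != nums)
nodes = nums < r and r > nodes and (nodes >= 9)
if r > r and r < nums:
    r = r + nums[nums]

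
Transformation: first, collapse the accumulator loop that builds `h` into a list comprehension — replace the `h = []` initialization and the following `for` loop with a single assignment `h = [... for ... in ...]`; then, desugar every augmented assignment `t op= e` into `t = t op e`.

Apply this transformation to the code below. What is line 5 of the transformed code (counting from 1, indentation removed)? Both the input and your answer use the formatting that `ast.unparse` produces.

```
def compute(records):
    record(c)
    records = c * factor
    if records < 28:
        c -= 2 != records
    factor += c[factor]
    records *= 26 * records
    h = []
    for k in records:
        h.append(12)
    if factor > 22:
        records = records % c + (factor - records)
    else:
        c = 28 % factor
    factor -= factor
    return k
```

c = c - (2 != records)

Transformed code:
def compute(records):
    record(c)
    records = c * factor
    if records < 28:
        c = c - (2 != records)
    factor = factor + c[factor]
    records = records * (26 * records)
    h = [12 for k in records]
    if factor > 22:
        records = records % c + (factor - records)
    else:
        c = 28 % factor
    factor = factor - factor
    return k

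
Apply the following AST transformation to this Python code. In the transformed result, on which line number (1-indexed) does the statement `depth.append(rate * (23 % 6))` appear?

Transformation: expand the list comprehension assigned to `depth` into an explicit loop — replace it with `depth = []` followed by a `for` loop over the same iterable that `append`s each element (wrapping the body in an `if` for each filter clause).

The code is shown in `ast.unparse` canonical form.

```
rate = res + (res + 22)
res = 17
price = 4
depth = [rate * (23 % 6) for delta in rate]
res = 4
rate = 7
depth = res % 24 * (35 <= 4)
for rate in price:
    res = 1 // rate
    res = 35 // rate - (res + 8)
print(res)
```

Transformed code:
rate = res + (res + 22)
res = 17
price = 4
depth = []
for delta in rate:
    depth.append(rate * (23 % 6))
res = 4
rate = 7
depth = res % 24 * (35 <= 4)
for rate in price:
    res = 1 // rate
    res = 35 // rate - (res + 8)
print(res)

6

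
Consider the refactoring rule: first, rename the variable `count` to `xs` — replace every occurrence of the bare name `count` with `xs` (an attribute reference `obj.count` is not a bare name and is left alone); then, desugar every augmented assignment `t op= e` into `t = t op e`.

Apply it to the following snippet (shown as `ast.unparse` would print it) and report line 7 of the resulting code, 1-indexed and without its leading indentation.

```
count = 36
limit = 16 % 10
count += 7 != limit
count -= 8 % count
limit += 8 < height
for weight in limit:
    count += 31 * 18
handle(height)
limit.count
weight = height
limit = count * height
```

xs = xs + 31 * 18

Transformed code:
xs = 36
limit = 16 % 10
xs = xs + (7 != limit)
xs = xs - 8 % xs
limit = limit + (8 < height)
for weight in limit:
    xs = xs + 31 * 18
handle(height)
limit.count
weight = height
limit = xs * height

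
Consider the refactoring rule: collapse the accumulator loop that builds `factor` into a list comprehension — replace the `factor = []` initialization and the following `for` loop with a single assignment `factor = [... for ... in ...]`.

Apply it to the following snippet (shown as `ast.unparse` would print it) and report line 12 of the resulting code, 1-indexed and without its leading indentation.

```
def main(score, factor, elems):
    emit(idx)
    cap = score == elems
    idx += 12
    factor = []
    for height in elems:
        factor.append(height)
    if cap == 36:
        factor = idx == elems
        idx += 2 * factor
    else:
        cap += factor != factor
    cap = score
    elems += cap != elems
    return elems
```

Transformed code:
def main(score, factor, elems):
    emit(idx)
    cap = score == elems
    idx += 12
    factor = [height for height in elems]
    if cap == 36:
        factor = idx == elems
        idx += 2 * factor
    else:
        cap += factor != factor
    cap = score
    elems += cap != elems
    return elems

elems += cap != elems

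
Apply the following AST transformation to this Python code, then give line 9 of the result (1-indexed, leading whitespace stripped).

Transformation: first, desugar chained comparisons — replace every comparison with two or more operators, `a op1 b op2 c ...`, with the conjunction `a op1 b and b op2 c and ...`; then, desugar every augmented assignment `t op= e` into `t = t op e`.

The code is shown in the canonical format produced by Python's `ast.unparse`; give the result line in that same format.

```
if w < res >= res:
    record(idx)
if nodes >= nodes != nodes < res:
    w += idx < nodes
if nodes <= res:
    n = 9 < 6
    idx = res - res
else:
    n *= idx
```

n = n * idx

Transformed code:
if w < res and res >= res:
    record(idx)
if nodes >= nodes and nodes != nodes and (nodes < res):
    w = w + (idx < nodes)
if nodes <= res:
    n = 9 < 6
    idx = res - res
else:
    n = n * idx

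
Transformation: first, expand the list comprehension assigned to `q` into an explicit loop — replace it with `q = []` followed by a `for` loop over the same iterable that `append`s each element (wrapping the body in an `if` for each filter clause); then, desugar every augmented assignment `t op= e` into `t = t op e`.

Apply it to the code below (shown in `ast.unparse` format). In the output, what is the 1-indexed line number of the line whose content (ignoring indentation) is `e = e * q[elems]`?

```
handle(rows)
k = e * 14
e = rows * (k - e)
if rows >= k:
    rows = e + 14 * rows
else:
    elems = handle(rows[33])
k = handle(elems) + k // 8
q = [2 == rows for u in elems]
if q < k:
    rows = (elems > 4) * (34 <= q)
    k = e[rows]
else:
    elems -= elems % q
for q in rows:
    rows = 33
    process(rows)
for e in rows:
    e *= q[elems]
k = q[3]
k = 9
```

21

Transformed code:
handle(rows)
k = e * 14
e = rows * (k - e)
if rows >= k:
    rows = e + 14 * rows
else:
    elems = handle(rows[33])
k = handle(elems) + k // 8
q = []
for u in elems:
    q.append(2 == rows)
if q < k:
    rows = (elems > 4) * (34 <= q)
    k = e[rows]
else:
    elems = elems - elems % q
for q in rows:
    rows = 33
    process(rows)
for e in rows:
    e = e * q[elems]
k = q[3]
k = 9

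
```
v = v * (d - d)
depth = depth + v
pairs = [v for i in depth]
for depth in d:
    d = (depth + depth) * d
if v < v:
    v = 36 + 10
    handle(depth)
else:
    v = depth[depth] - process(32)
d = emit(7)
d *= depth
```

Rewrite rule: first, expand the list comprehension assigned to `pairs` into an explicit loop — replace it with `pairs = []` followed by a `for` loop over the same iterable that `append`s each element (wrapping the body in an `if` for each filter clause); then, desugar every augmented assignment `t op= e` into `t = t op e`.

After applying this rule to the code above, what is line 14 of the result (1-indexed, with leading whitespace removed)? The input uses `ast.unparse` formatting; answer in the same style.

Transformed code:
v = v * (d - d)
depth = depth + v
pairs = []
for i in depth:
    pairs.append(v)
for depth in d:
    d = (depth + depth) * d
if v < v:
    v = 36 + 10
    handle(depth)
else:
    v = depth[depth] - process(32)
d = emit(7)
d = d * depth

d = d * depth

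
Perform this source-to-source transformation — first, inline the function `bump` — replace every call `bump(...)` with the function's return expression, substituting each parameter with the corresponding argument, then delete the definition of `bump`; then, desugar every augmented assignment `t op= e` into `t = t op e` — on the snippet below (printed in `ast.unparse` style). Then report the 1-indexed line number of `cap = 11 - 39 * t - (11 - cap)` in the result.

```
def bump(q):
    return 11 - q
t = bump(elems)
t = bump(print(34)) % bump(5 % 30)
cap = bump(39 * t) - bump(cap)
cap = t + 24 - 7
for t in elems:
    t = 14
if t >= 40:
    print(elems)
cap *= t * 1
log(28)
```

3

Transformed code:
t = 11 - elems
t = (11 - print(34)) % (11 - 5 % 30)
cap = 11 - 39 * t - (11 - cap)
cap = t + 24 - 7
for t in elems:
    t = 14
if t >= 40:
    print(elems)
cap = cap * (t * 1)
log(28)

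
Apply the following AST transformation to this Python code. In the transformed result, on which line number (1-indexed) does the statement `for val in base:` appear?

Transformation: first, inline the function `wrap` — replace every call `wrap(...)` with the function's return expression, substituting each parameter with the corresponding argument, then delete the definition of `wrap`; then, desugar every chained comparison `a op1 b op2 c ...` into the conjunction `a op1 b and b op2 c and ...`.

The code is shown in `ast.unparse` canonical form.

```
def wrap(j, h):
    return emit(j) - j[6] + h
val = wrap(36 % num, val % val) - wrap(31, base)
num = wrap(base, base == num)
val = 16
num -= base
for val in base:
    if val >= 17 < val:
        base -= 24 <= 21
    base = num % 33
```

Transformed code:
val = emit(36 % num) - (36 % num)[6] + val % val - (emit(31) - 31[6] + base)
num = emit(base) - base[6] + (base == num)
val = 16
num -= base
for val in base:
    if val >= 17 and 17 < val:
        base -= 24 <= 21
    base = num % 33

5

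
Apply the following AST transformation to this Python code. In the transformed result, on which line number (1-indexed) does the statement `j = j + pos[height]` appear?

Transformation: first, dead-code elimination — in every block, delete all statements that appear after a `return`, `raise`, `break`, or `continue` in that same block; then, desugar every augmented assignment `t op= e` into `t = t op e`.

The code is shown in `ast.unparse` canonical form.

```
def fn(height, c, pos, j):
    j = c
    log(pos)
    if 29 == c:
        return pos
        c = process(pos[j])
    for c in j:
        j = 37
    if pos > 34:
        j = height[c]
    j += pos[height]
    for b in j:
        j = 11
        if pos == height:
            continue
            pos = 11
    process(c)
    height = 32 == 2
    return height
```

Transformed code:
def fn(height, c, pos, j):
    j = c
    log(pos)
    if 29 == c:
        return pos
    for c in j:
        j = 37
    if pos > 34:
        j = height[c]
    j = j + pos[height]
    for b in j:
        j = 11
        if pos == height:
            continue
    process(c)
    height = 32 == 2
    return height

10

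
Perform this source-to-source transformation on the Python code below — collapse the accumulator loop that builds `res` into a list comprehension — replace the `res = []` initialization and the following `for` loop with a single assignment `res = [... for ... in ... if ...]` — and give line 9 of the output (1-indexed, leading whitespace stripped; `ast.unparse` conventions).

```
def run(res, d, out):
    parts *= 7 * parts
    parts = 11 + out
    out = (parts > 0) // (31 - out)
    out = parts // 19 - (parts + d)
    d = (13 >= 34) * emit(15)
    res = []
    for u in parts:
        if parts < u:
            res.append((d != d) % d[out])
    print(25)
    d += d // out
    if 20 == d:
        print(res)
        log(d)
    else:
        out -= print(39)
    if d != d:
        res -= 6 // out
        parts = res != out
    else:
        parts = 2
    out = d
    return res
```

Transformed code:
def run(res, d, out):
    parts *= 7 * parts
    parts = 11 + out
    out = (parts > 0) // (31 - out)
    out = parts // 19 - (parts + d)
    d = (13 >= 34) * emit(15)
    res = [(d != d) % d[out] for u in parts if parts < u]
    print(25)
    d += d // out
    if 20 == d:
        print(res)
        log(d)
    else:
        out -= print(39)
    if d != d:
        res -= 6 // out
        parts = res != out
    else:
        parts = 2
    out = d
    return res

d += d // out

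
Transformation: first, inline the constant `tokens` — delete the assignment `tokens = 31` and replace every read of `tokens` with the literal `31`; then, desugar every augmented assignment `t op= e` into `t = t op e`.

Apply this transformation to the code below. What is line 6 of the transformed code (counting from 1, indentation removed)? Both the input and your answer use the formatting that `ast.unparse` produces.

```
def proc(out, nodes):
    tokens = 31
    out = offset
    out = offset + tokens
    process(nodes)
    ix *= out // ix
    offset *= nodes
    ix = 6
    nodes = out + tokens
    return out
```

Transformed code:
def proc(out, nodes):
    out = offset
    out = offset + 31
    process(nodes)
    ix = ix * (out // ix)
    offset = offset * nodes
    ix = 6
    nodes = out + 31
    return out

offset = offset * nodes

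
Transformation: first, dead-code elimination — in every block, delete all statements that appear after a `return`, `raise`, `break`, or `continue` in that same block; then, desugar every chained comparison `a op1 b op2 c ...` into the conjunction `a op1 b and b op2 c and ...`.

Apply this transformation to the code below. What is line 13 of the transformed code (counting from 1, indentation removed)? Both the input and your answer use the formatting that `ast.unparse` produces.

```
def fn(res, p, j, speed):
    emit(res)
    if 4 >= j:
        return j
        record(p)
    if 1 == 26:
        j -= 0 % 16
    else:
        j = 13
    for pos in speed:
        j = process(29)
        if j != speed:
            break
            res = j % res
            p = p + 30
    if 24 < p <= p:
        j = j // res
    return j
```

if 24 < p and p <= p:

Transformed code:
def fn(res, p, j, speed):
    emit(res)
    if 4 >= j:
        return j
    if 1 == 26:
        j -= 0 % 16
    else:
        j = 13
    for pos in speed:
        j = process(29)
        if j != speed:
            break
    if 24 < p and p <= p:
        j = j // res
    return j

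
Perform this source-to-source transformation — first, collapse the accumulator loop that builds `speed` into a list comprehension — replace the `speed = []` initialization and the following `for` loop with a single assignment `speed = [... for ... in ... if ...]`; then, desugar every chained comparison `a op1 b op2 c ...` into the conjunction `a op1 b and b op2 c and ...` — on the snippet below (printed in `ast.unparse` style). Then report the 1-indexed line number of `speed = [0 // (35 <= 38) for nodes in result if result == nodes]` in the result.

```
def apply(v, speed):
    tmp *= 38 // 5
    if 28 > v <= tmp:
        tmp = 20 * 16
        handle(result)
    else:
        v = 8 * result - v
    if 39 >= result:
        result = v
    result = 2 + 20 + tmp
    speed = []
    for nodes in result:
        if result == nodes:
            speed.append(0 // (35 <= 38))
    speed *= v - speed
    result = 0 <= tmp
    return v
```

Transformed code:
def apply(v, speed):
    tmp *= 38 // 5
    if 28 > v and v <= tmp:
        tmp = 20 * 16
        handle(result)
    else:
        v = 8 * result - v
    if 39 >= result:
        result = v
    result = 2 + 20 + tmp
    speed = [0 // (35 <= 38) for nodes in result if result == nodes]
    speed *= v - speed
    result = 0 <= tmp
    return v

11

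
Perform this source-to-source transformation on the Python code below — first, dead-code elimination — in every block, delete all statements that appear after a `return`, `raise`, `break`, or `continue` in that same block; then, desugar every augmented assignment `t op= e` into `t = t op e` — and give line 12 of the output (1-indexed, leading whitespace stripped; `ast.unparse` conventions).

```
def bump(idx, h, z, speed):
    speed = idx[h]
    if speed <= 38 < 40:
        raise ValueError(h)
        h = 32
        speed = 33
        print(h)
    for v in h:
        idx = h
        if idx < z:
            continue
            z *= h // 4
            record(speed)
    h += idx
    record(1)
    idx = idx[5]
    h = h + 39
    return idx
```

h = h + 39

Transformed code:
def bump(idx, h, z, speed):
    speed = idx[h]
    if speed <= 38 < 40:
        raise ValueError(h)
    for v in h:
        idx = h
        if idx < z:
            continue
    h = h + idx
    record(1)
    idx = idx[5]
    h = h + 39
    return idx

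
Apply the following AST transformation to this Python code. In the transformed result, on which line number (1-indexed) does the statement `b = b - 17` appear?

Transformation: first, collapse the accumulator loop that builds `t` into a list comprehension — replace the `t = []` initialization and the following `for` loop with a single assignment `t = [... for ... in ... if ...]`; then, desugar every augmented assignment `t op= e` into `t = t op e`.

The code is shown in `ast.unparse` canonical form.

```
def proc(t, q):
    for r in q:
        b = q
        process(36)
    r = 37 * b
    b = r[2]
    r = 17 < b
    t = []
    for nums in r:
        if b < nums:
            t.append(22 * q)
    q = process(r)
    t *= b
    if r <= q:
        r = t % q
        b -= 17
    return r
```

13

Transformed code:
def proc(t, q):
    for r in q:
        b = q
        process(36)
    r = 37 * b
    b = r[2]
    r = 17 < b
    t = [22 * q for nums in r if b < nums]
    q = process(r)
    t = t * b
    if r <= q:
        r = t % q
        b = b - 17
    return r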